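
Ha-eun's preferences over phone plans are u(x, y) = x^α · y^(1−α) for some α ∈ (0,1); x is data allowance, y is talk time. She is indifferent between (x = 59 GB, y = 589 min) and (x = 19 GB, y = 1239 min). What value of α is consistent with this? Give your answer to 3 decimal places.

The Cobb–Douglas utilities coincide, so 59^α·589^(1−α) = 19^α·1239^(1−α).
Taking logs: α·ln 59 + (1−α)·ln 589 = α·ln 19 + (1−α)·ln 1239, i.e. α·1.133098 = (1−α)·0.743634.
Thus α·(1.876732) = 0.743634, so α = 0.743634/1.876732 ≈ 0.396.

α ≈ 0.396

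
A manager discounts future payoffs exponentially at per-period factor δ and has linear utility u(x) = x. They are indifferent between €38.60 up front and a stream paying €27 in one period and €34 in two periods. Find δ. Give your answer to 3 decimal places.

Present value of the stream is 27·δ + 34·δ². Indifference gives 27δ + 34δ² = 38.60.
So 34δ² + 27δ − 38.60 = 0.
The positive root is δ = [−27 + √(27² + 4·34·38.60)] / (2·34) = (−27 + 77.321)/68 ≈ 0.740.

δ ≈ 0.740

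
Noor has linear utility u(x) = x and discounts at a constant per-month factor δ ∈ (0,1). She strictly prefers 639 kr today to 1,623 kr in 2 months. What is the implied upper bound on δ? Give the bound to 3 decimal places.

δ < 0.627

The preference means 639 > δ^2·1623.
Hence δ^2 < 639/1623 = 0.39372, and x ↦ x^(1/2) is increasing on (0,∞).
δ < 0.39372^(1/2) = 0.627.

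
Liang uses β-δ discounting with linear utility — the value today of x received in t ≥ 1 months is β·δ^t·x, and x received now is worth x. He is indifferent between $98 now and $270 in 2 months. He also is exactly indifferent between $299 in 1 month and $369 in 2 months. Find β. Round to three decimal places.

From the later pair, β·δ^1·299 = β·δ^2·369; dividing through, δ = 299/369 = 0.81030.
The first indifference: 98 = β·δ^2·270, so β = 98/(δ^2·270) = 98/(0.65658·270) ≈ 0.553.

β ≈ 0.553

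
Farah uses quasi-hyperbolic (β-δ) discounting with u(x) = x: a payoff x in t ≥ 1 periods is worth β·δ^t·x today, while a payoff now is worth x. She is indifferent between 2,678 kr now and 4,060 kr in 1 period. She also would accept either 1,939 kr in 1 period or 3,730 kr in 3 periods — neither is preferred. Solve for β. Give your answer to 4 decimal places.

β ≈ 0.9149

The second indifference involves only future payoffs, so β cancels: β·δ^1·1939 = β·δ^3·3730, giving δ^2 = 1939/3730 = 0.51984, so δ = 0.72100.
Substituting δ into 2678 = β·δ·4060: β = 2678/(2927.255) ≈ 0.9149.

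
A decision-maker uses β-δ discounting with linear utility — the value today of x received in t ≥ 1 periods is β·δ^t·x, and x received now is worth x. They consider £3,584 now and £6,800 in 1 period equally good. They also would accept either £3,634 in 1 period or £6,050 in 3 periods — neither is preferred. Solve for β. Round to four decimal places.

β ≈ 0.6801

The second indifference involves only future payoffs, so β cancels: β·δ^1·3634 = β·δ^3·6050, giving δ^2 = 3634/6050 = 0.60066, so δ = 0.77502.
Now use the now-vs-future pair: 3584 = β·δ·6800 gives β = 3584/(0.77502·6800) ≈ 0.6801.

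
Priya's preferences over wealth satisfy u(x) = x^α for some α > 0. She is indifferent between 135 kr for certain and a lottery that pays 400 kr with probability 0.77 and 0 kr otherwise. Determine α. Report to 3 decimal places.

EU(lottery) = 0.77·400^α + 0.23·0 = 0.77·400^α.
Setting u(135) equal to that: 135^α = 0.77·400^α ⇒ (135/400)^α = 0.77.
Take logs: α = ln 0.77 / ln(135/400) ≈ 0.24063.

α ≈ 0.241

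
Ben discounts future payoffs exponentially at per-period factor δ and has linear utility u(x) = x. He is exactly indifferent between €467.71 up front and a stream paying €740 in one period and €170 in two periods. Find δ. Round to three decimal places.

Present value of the stream is 740·δ + 170·δ². Indifference gives 740δ + 170δ² = 467.71.
That is, 170δ² + 740δ − 467.71 = 0, a quadratic in δ.
The positive root is δ = [−740 + √(740² + 4·170·467.71)] / (2·170) = (−740 + 930.399)/340 ≈ 0.560.

δ ≈ 0.560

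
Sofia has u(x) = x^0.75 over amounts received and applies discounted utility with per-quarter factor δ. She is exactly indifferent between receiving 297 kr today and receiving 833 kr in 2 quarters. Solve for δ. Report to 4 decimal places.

δ ≈ 0.6793

The payoff in 2 quarters is discounted by δ^2, so u(297) = δ^2·u(833) and δ^2 = u(297)/u(833).
With u(x) = x^0.75: δ^2 = 297^0.75/833^0.75 = (297/833)^0.75 = 0.46141.
So δ = 0.46141^(1/2) ≈ 0.6793.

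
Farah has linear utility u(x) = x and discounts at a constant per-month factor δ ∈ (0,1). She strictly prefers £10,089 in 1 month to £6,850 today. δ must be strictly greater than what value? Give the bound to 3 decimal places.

The preference means 6850 < δ·10089.
Dividing through by 10089 gives δ > 0.67896.

δ > 0.679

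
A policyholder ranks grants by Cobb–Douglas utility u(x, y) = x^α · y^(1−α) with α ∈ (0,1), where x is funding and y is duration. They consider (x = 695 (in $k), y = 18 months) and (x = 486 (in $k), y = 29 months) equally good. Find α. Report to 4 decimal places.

α ≈ 0.5714

The Cobb–Douglas utilities coincide, so 695^α·18^(1−α) = 486^α·29^(1−α).
Taking logs: α·ln 695 + (1−α)·ln 18 = α·ln 486 + (1−α)·ln 29, i.e. α·0.3577032 = (1−α)·0.4769241.
With A = 0.3577032 and B = 0.4769241: α·A = (1−α)·B, so α = B/(A+B) = 0.4769241/0.8346273 ≈ 0.5714.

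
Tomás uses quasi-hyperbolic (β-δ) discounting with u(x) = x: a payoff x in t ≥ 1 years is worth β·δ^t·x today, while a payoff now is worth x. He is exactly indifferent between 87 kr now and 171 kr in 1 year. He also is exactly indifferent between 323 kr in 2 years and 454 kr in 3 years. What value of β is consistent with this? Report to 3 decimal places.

β ≈ 0.715

The second indifference involves only future payoffs, so β cancels: β·δ^2·323 = β·δ^3·454, giving δ = 323/454 = 0.71145.
Now use the now-vs-future pair: 87 = β·δ·171 gives β = 87/(0.71145·171) ≈ 0.715.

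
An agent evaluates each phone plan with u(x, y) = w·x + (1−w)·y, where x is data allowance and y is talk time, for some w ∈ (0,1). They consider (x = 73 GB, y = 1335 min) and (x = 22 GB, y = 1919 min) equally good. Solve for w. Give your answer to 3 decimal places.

w = 0.920

u(73,1335) = u(22,1919) means w·73 + (1−w)·1335 = w·22 + (1−w)·1919.
Rearranging, 51·w − 584·(1−w) = 0.
So w/(1−w) = 584/51 = 11.4510, giving w = 584/(51+584) = 0.920.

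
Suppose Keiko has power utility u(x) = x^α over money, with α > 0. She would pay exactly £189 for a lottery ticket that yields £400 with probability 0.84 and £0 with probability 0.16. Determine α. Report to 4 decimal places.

α ≈ 0.2326

The lottery's expected utility is 0.84·u(400) + 0.16·u(0) = 0.84·400^α (since u(0) = 0 for α > 0).
Indifference: 189^α = 0.84·400^α, so (189/400)^α = 0.84.
Taking logs: α·ln(189/400) = ln(0.84), so α = -0.1743534 / -0.7497175 ≈ 0.2326.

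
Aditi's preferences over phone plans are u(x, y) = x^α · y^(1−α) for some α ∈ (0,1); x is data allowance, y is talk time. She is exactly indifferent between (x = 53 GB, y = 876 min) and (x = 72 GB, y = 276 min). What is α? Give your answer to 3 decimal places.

α ≈ 0.790

Set the two utilities equal: 53^α·876^(1−α) = 72^α·276^(1−α).
Taking logs: α·ln 53 + (1−α)·ln 876 = α·ln 72 + (1−α)·ln 276, i.e. α·-0.306374 = (1−α)·-1.154965.
Thus α·(-1.461339) = -1.154965, so α = -1.154965/-1.461339 ≈ 0.790.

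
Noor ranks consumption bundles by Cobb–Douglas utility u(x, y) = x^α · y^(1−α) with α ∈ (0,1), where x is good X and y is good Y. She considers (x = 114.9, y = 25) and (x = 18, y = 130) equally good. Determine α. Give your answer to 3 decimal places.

Indifference: 114.9^α · 25^(1−α) = 18^α · 130^(1−α).
Taking logs: α·ln 114.9 + (1−α)·ln 25 = α·ln 18 + (1−α)·ln 130, i.e. α·1.853690 = (1−α)·1.648659.
Thus α·(3.502349) = 1.648659, so α = 1.648659/3.502349 ≈ 0.471.

α ≈ 0.471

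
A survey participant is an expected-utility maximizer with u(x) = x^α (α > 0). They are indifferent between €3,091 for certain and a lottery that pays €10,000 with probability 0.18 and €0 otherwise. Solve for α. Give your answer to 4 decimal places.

α ≈ 1.4605

EU(lottery) = 0.18·10000^α + 0.82·0 = 0.18·10000^α.
Indifference: 3091^α = 0.18·10000^α, so (3091/10000)^α = 0.18.
Take logs: α = ln 0.18 / ln(3091/10000) ≈ 1.460534.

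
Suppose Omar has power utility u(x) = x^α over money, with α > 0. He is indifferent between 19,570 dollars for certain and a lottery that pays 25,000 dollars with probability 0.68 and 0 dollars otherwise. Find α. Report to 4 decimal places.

α ≈ 1.5749

The lottery's expected utility is 0.68·u(25000) + 0.32·u(0) = 0.68·25000^α (since u(0) = 0 for α > 0).
Indifference: 19570^α = 0.68·25000^α, so (19570/25000)^α = 0.68.
α = ln(0.68) / ln(19570/25000) = -0.3856625/-0.2448780 ≈ 1.5749.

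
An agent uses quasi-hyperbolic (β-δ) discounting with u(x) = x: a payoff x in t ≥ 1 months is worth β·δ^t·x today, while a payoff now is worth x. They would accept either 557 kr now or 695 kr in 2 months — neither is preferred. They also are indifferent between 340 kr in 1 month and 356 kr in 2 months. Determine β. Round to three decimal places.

From the later pair, β·δ^1·340 = β·δ^2·356; dividing through, δ = 340/356 = 0.95506.
Now use the now-vs-future pair: 557 = β·δ^2·695 gives β = 557/(0.91213·695) ≈ 0.879.

β ≈ 0.879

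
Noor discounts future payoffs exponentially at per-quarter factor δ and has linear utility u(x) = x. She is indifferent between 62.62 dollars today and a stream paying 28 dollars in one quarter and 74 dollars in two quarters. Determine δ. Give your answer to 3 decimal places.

The stream is worth 28δ + 74δ² today, so 28δ + 74δ² = 62.62.
That is, 74δ² + 28δ − 62.62 = 0, a quadratic in δ.
The positive root is δ = [−28 + √(28² + 4·74·62.62)] / (2·74) = (−28 + 138.995)/148 ≈ 0.750.

δ ≈ 0.750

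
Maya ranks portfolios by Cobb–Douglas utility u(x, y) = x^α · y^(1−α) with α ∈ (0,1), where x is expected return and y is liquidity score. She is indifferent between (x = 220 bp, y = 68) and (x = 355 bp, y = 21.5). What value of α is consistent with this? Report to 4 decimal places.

α ≈ 0.7064

The Cobb–Douglas utilities coincide, so 220^α·68^(1−α) = 355^α·21.5^(1−α).
Taking logs: α·ln 220 + (1−α)·ln 68 = α·ln 355 + (1−α)·ln 21.5, i.e. α·-0.4784902 = (1−α)·-1.1514548.
With A = -0.4784902 and B = -1.1514548: α·A = (1−α)·B, so α = B/(A+B) = -1.1514548/-1.6299450 ≈ 0.7064.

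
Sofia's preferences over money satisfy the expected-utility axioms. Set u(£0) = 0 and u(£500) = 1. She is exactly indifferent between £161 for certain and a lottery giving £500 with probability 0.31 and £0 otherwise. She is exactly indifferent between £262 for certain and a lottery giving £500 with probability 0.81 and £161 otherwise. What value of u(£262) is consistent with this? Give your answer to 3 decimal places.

From the first indifference, u(£161) = 0.31·u(£500) + 0.69·u(£0) = 0.31·1 + 0.69·0 = 0.31.
The second indifference gives u(£262) = 0.81·u(£500) + 0.19·u(£161) = 0.81·1.00 + 0.19·0.31 = 0.8689.

0.869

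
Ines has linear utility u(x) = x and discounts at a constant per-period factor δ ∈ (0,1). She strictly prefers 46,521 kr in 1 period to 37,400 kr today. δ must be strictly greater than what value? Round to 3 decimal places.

Under u(x) = x this choice says 37400 < δ·46521.
Dividing through by 46521 gives δ > 0.80394.

δ > 0.804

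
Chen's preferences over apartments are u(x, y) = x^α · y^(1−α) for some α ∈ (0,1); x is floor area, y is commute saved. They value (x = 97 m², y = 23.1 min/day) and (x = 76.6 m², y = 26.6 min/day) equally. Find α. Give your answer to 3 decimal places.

α ≈ 0.374

The Cobb–Douglas utilities coincide, so 97^α·23.1^(1−α) = 76.6^α·26.6^(1−α).
(97/76.6)^α = (26.6/23.1)^(1−α); take logs: α·ln(97/76.6) = (1−α)·ln(26.6/23.1), i.e. α·0.236114 = (1−α)·0.141079.
Thus α·(0.377193) = 0.141079, so α = 0.141079/0.377193 ≈ 0.374.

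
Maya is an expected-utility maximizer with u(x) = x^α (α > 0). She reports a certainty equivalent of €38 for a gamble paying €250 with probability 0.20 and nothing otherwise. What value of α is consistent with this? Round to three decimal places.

α ≈ 0.854

Since u(0) = 0, the lottery's EU is 0.20·250^α.
Setting u(38) equal to that: 38^α = 0.20·250^α ⇒ (38/250)^α = 0.20.
Taking logs: α·ln(38/250) = ln(0.20), so α = -1.609438 / -1.883875 ≈ 0.854.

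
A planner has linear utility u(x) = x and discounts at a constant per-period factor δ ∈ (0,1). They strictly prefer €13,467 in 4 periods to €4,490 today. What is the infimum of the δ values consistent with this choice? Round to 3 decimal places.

Comparing present values: 4490 < δ^4·13467.
Dividing by 13467: δ^4 > 0.33341. Both sides are positive, so the 4th root keeps the direction.
δ > (4490/13467)^(1/4) ≈ 0.760.

δ > 0.760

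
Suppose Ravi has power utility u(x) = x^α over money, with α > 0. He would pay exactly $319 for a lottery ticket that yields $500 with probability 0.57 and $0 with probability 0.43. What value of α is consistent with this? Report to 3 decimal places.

Since u(0) = 0, the lottery's EU is 0.57·500^α.
Setting u(319) equal to that: 319^α = 0.57·500^α ⇒ (319/500)^α = 0.57.
α = ln(0.57) / ln(319/500) = -0.562119/-0.449417 ≈ 1.251.

α ≈ 1.251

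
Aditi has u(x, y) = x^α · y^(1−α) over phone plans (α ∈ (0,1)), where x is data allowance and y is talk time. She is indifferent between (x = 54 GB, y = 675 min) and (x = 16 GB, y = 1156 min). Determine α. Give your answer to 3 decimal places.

Indifference: 54^α · 675^(1−α) = 16^α · 1156^(1−α).
(54/16)^α = (1156/675)^(1−α); take logs: α·ln(54/16) = (1−α)·ln(1156/675), i.e. α·1.216395 = (1−α)·0.538008.
So α/(1−α) = (0.538008)/(1.216395) = 0.442297, and α = 0.442297/1.442297 ≈ 0.307.

α ≈ 0.307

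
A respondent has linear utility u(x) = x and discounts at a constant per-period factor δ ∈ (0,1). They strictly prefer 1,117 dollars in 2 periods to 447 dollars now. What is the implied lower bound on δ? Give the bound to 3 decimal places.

Comparing present values: 447 < δ^2·1117.
Hence δ^2 > 447/1117 = 0.40018, and x ↦ x^(1/2) is increasing on (0,∞).
δ > 0.40018^(1/2) = 0.633.

δ > 0.633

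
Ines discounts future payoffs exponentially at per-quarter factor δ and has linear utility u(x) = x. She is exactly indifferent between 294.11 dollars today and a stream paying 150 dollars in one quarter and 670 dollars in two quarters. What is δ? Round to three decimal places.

δ ≈ 0.560

The stream is worth 150δ + 670δ² today, so 150δ + 670δ² = 294.11.
So 670δ² + 150δ − 294.11 = 0.
The positive root is δ = [−150 + √(150² + 4·670·294.11)] / (2·670) = (−150 + 900.397)/1340 ≈ 0.560.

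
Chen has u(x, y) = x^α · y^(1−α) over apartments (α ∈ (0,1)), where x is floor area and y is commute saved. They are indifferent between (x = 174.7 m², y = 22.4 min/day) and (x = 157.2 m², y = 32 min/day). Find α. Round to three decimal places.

Set the two utilities equal: 174.7^α·22.4^(1−α) = 157.2^α·32^(1−α).
Rearrange to (174.7/157.2)^α = (32/22.4)^(1−α) and take logs: α·0.105551 = (1−α)·0.356675.
With A = 0.105551 and B = 0.356675: α·A = (1−α)·B, so α = B/(A+B) = 0.356675/0.462226 ≈ 0.772.

α ≈ 0.772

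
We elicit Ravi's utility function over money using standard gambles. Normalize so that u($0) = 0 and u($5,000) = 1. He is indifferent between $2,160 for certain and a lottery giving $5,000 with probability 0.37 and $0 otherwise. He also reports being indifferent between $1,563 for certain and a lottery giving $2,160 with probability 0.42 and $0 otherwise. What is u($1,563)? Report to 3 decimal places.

0.155

From the first indifference, u($2,160) = 0.37·u($5,000) + 0.63·u($0) = 0.37·1 + 0.63·0 = 0.37.
The second indifference gives u($1,563) = 0.42·u($2,160) + 0.58·u($0) = 0.42·0.37 + 0.58·0.00 = 0.1554.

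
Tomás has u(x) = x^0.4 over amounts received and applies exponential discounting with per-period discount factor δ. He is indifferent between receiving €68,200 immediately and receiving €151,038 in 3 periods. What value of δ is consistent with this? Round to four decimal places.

δ ≈ 0.8994

The payoff in 3 periods is discounted by δ^3, so u(68200) = δ^3·u(151038) and δ^3 = u(68200)/u(151038).
Since u(x) = x^0.4, δ^3 = (68200/151038)^0.4 = 0.45154^0.4 = 0.72758.
Taking the cube root: δ = 0.72758^(1/3) ≈ 0.8994.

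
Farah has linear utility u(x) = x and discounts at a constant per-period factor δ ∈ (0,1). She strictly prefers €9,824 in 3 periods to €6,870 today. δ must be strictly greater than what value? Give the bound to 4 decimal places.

δ > 0.8876

Comparing present values: 6870 < δ^3·9824.
So δ^3 > 6870/9824 = 0.69931; taking the cube root of both positive sides preserves the inequality.
δ > (6870/9824)^(1/3) ≈ 0.8876.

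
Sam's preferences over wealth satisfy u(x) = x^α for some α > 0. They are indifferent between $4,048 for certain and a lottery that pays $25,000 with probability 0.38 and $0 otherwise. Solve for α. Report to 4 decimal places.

α ≈ 0.5314

EU(lottery) = 0.38·25000^α + 0.62·0 = 0.38·25000^α.
Indifference: 4048^α = 0.38·25000^α, so (4048/25000)^α = 0.38.
α = ln(0.38) / ln(4048/25000) = -0.9675840/-1.8206529 ≈ 0.5314.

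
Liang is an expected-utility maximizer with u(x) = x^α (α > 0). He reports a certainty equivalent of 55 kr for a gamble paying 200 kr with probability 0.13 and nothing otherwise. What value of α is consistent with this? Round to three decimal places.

Since u(0) = 0, the lottery's EU is 0.13·200^α.
Equating: 55^α = 0.13·200^α, i.e. 0.2750^α = 0.13.
Take logs: α = ln 0.13 / ln(55/200) ≈ 1.58036.

α ≈ 1.580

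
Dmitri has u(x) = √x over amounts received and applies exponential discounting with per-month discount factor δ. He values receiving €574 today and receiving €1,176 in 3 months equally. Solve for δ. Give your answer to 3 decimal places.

δ ≈ 0.887

Indifference means u(574) = δ^3 · u(1176), so δ^3 = u(574)/u(1176).
With u(x) = √x: δ^3 = √574/√1176 = √(574/1176) = 0.69864.
Hence δ = (0.69864)^(1/3) = 0.88733.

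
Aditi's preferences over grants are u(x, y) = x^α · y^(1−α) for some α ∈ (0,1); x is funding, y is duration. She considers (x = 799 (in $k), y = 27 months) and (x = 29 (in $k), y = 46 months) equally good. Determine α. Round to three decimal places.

The Cobb–Douglas utilities coincide, so 799^α·27^(1−α) = 29^α·46^(1−α).
Taking logs: α·ln 799 + (1−α)·ln 27 = α·ln 29 + (1−α)·ln 46, i.e. α·3.316065 = (1−α)·0.532805.
Thus α·(3.848870) = 0.532805, so α = 0.532805/3.848870 ≈ 0.138.

α ≈ 0.138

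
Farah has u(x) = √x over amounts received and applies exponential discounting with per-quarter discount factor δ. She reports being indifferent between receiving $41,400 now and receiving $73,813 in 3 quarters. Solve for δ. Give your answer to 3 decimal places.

δ ≈ 0.908

The payoff in 3 quarters is discounted by δ^3, so u(41400) = δ^3·u(73813) and δ^3 = u(41400)/u(73813).
With u(x) = √x: δ^3 = √41400/√73813 = √(41400/73813) = 0.74892.
Taking the cube root: δ = 0.74892^(1/3) ≈ 0.908.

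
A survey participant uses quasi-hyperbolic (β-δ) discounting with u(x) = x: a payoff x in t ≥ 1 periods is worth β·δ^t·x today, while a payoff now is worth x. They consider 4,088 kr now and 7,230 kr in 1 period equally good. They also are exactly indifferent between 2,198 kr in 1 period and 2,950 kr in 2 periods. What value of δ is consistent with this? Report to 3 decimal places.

δ ≈ 0.745

From the later pair, β·δ^1·2198 = β·δ^2·2950; dividing through, δ = 2198/2950 = 0.74508.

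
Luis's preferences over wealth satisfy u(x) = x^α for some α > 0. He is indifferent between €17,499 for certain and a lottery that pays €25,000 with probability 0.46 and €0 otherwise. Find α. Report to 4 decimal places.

α ≈ 2.1768

EU(lottery) = 0.46·25000^α + 0.54·0 = 0.46·25000^α.
Indifference: 17499^α = 0.46·25000^α, so (17499/25000)^α = 0.46.
Take logs: α = ln 0.46 / ln(17499/25000) ≈ 2.176784.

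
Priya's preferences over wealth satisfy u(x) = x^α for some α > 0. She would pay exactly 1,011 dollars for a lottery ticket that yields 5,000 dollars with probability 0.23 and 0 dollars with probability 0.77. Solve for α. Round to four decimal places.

Since u(0) = 0, the lottery's EU is 0.23·5000^α.
Setting u(1011) equal to that: 1011^α = 0.23·5000^α ⇒ (1011/5000)^α = 0.23.
Take logs: α = ln 0.23 / ln(1011/5000) ≈ 0.919411.

α ≈ 0.9194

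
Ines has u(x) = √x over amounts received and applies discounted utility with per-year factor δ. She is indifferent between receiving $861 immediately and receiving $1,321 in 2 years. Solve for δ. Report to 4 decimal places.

δ ≈ 0.8985

The payoff in 2 years is discounted by δ^2, so u(861) = δ^2·u(1321) and δ^2 = u(861)/u(1321).
Since u(x) = √x, δ^2 = √(861/1321) = 0.80733.
Hence δ = (0.80733)^(1/2) = 0.898514.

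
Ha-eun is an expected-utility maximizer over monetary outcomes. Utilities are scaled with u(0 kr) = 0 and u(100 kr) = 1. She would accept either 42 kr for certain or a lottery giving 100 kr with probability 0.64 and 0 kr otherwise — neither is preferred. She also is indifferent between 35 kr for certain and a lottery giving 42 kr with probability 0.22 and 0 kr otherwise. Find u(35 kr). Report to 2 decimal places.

From the first indifference, u(42 kr) = 0.64·u(100 kr) + 0.36·u(0 kr) = 0.64·1 + 0.36·0 = 0.64.
The second indifference gives u(35 kr) = 0.22·u(42 kr) + 0.78·u(0 kr) = 0.22·0.64 + 0.78·0.00 = 0.1408.

0.14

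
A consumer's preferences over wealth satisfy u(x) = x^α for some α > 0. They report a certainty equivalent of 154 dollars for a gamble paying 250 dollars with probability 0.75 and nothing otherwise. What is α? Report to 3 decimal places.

α ≈ 0.594

The lottery's expected utility is 0.75·u(250) + 0.25·u(0) = 0.75·250^α (since u(0) = 0 for α > 0).
Equating: 154^α = 0.75·250^α, i.e. 0.6160^α = 0.75.
Taking logs: α·ln(154/250) = ln(0.75), so α = -0.287682 / -0.484508 ≈ 0.594.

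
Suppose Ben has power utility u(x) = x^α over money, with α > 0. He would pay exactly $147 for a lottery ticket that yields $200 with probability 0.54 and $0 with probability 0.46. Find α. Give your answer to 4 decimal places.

EU(lottery) = 0.54·200^α + 0.46·0 = 0.54·200^α.
Equating: 147^α = 0.54·200^α, i.e. 0.7350^α = 0.54.
Taking logs: α·ln(147/200) = ln(0.54), so α = -0.6161861 / -0.3078848 ≈ 2.0014.

α ≈ 2.0014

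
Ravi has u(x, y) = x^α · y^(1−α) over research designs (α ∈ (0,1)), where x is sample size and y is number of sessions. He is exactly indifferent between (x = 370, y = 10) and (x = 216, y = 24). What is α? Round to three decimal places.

α ≈ 0.619

Indifference: 370^α · 10^(1−α) = 216^α · 24^(1−α).
Taking logs: α·ln 370 + (1−α)·ln 10 = α·ln 216 + (1−α)·ln 24, i.e. α·0.538225 = (1−α)·0.875469.
So α/(1−α) = (0.875469)/(0.538225) = 1.626586, and α = 1.626586/2.626586 ≈ 0.619.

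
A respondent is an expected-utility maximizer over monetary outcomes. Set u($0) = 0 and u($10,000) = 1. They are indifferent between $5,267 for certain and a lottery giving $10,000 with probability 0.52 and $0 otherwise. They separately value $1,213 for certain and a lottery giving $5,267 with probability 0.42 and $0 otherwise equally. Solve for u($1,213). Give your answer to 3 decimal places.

0.218

From the first indifference, u($5,267) = 0.52·u($10,000) + 0.48·u($0) = 0.52·1 + 0.48·0 = 0.52.
The second indifference gives u($1,213) = 0.42·u($5,267) + 0.58·u($0) = 0.42·0.52 + 0.58·0.00 = 0.2184.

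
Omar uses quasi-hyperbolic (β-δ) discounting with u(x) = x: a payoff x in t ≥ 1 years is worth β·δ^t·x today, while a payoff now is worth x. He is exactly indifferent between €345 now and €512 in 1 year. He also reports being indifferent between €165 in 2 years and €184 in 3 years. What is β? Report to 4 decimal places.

Both payoffs in the second observation are in the future, so β drops out: δ^2·165 = δ^3·184 ⇒ δ = 165/184 = 0.89674.
Now use the now-vs-future pair: 345 = β·δ·512 gives β = 345/(0.89674·512) ≈ 0.7514.

β ≈ 0.7514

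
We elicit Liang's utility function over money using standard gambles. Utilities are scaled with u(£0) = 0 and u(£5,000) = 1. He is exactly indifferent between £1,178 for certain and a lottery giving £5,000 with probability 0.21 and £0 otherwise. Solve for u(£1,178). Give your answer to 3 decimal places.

u(£1,178) equals the lottery's expected utility: 0.21·1 + 0.79·0 = 0.21.

0.210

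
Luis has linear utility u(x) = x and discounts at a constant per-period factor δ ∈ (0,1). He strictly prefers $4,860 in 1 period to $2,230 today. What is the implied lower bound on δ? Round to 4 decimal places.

δ > 0.4588

Under u(x) = x this choice says 2230 < δ·4860.
So δ > 2230/4860 = 0.45885.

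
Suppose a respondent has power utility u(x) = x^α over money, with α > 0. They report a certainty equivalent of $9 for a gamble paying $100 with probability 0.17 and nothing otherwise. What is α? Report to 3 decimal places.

α ≈ 0.736

EU(lottery) = 0.17·100^α + 0.83·0 = 0.17·100^α.
Setting u(9) equal to that: 9^α = 0.17·100^α ⇒ (9/100)^α = 0.17.
α = ln(0.17) / ln(9/100) = -1.771957/-2.407946 ≈ 0.736.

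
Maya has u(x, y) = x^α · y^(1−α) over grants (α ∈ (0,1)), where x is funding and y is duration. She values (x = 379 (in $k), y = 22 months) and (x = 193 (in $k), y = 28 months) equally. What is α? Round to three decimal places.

Indifference: 379^α · 22^(1−α) = 193^α · 28^(1−α).
(379/193)^α = (28/22)^(1−α); take logs: α·ln(379/193) = (1−α)·ln(28/22), i.e. α·0.674846 = (1−α)·0.241162.
Thus α·(0.916008) = 0.241162, so α = 0.241162/0.916008 ≈ 0.263.

α ≈ 0.263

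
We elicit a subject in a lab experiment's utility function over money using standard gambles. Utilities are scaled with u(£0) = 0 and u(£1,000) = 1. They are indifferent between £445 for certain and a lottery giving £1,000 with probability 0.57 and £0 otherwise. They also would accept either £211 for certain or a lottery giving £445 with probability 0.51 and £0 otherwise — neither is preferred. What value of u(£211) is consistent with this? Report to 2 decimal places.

0.29

From the first indifference, u(£445) = 0.57·u(£1,000) + 0.43·u(£0) = 0.57·1 + 0.43·0 = 0.57.
Then u(£211) = 0.51·u(£445) + 0.49·u(£0) = 0.51·0.57 + 0.49·0.00 = 0.2907.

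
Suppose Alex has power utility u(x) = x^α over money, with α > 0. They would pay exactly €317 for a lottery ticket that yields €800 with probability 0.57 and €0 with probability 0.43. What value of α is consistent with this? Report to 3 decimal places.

α ≈ 0.607

The lottery's expected utility is 0.57·u(800) + 0.43·u(0) = 0.57·800^α (since u(0) = 0 for α > 0).
Equating: 317^α = 0.57·800^α, i.e. 0.3962^α = 0.57.
Taking logs: α·ln(317/800) = ln(0.57), so α = -0.562119 / -0.925710 ≈ 0.607.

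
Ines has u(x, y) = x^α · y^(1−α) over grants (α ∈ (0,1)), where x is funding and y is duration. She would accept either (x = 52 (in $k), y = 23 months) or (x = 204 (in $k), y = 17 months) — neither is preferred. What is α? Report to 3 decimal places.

The Cobb–Douglas utilities coincide, so 52^α·23^(1−α) = 204^α·17^(1−α).
(52/204)^α = (17/23)^(1−α); take logs: α·ln(52/204) = (1−α)·ln(17/23), i.e. α·-1.366876 = (1−α)·-0.302281.
So α/(1−α) = (-0.302281)/(-1.366876) = 0.221147, and α = 0.221147/1.221147 ≈ 0.181.

α ≈ 0.181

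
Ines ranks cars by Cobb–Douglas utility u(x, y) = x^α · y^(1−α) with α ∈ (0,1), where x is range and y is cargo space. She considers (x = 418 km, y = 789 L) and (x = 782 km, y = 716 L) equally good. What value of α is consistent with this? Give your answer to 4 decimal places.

The Cobb–Douglas utilities coincide, so 418^α·789^(1−α) = 782^α·716^(1−α).
Taking logs: α·ln 418 + (1−α)·ln 789 = α·ln 782 + (1−α)·ln 716, i.e. α·-0.6263733 = (1−α)·-0.0970862.
With A = -0.6263733 and B = -0.0970862: α·A = (1−α)·B, so α = B/(A+B) = -0.0970862/-0.7234595 ≈ 0.1342.

α ≈ 0.1342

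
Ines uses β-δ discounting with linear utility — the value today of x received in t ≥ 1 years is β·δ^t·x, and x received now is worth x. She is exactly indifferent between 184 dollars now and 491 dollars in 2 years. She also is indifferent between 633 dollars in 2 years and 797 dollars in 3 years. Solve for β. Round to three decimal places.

From the later pair, β·δ^2·633 = β·δ^3·797; dividing through, δ = 633/797 = 0.79423.
Substituting δ into 184 = β·δ^2·491: β = 184/(309.722) ≈ 0.594.

β ≈ 0.594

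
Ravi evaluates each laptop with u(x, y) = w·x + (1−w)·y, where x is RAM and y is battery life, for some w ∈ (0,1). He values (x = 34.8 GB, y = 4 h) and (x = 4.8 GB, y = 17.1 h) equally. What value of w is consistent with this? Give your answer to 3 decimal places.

Equating utilities: w·34.8 + (1−w)·4 = w·4.8 + (1−w)·17.1.
w·(34.8−4.8) = (1−w)·(17.1−4), i.e. w·30 = (1−w)·13.1.
The marginal rate of substitution is 13.1/30, so w = 13.1/(30+13.1) = 0.304.

w = 0.304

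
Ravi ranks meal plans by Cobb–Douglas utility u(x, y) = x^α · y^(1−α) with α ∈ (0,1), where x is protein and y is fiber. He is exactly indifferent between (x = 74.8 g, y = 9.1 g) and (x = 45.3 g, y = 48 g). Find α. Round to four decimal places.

α ≈ 0.7683

The Cobb–Douglas utilities coincide, so 74.8^α·9.1^(1−α) = 45.3^α·48^(1−α).
Taking logs: α·ln 74.8 + (1−α)·ln 9.1 = α·ln 45.3 + (1−α)·ln 48, i.e. α·0.5015109 = (1−α)·1.6629266.
Thus α·(2.1644375) = 1.6629266, so α = 1.6629266/2.1644375 ≈ 0.7683.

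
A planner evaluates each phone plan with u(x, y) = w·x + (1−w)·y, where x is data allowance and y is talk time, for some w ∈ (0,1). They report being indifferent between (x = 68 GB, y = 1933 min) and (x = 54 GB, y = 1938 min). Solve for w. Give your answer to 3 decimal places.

u(68,1933) = u(54,1938) means w·68 + (1−w)·1933 = w·54 + (1−w)·1938.
Collecting terms: w·14 = (1−w)·5.
So w/(1−w) = 5/14 = 0.3571, giving w = 5/(14+5) = 0.263.

w = 0.263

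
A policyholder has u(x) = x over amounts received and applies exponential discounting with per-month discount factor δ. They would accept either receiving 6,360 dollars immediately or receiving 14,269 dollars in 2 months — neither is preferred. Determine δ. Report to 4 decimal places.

Equating discounted utilities: u(6360) = δ^2·u(14269) ⇒ δ^2 = u(6360)/u(14269).
With u(x) = x: δ^2 = 6360/14269 = 0.44572.
Taking the square root: δ = 0.44572^(1/2) ≈ 0.6676.

δ ≈ 0.6676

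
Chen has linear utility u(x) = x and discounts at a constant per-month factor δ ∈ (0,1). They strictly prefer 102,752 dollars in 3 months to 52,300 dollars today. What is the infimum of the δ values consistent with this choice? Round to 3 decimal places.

δ > 0.798

The preference means 52300 < δ^3·102752.
So δ^3 > 52300/102752 = 0.50899; taking the cube root of both positive sides preserves the inequality.
δ > 0.50899^(1/3) = 0.798.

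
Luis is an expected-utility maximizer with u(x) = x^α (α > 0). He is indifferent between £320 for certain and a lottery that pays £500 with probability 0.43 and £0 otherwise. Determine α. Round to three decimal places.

The lottery's expected utility is 0.43·u(500) + 0.57·u(0) = 0.43·500^α (since u(0) = 0 for α > 0).
Equating: 320^α = 0.43·500^α, i.e. 0.6400^α = 0.43.
α = ln(0.43) / ln(320/500) = -0.843970/-0.446287 ≈ 1.891.

α ≈ 1.891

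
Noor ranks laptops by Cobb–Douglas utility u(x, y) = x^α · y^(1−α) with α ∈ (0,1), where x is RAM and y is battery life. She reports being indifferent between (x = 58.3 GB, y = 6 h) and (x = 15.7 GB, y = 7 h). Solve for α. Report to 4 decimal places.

α ≈ 0.1051

Indifference: 58.3^α · 6^(1−α) = 15.7^α · 7^(1−α).
(58.3/15.7)^α = (7/6)^(1−α); take logs: α·ln(58.3/15.7) = (1−α)·ln(7/6), i.e. α·1.3119414 = (1−α)·0.1541507.
Thus α·(1.4660921) = 0.1541507, so α = 0.1541507/1.4660921 ≈ 0.1051.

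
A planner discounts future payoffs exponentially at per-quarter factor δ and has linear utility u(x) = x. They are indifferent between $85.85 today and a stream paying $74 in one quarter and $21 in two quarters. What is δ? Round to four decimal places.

Equating present values: 85.85 = 74δ + 21δ².
That is, 21δ² + 74δ − 85.85 = 0, a quadratic in δ.
δ = (−74 + √(74² + 4·21·85.85)) / (2·21) = (−74 + √12687.40) / 42 ≈ 0.9200.

δ ≈ 0.9200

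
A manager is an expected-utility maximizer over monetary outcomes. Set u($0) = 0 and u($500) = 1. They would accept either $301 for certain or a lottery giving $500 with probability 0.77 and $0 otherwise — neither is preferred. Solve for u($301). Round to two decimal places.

u($301) equals the lottery's expected utility: 0.77·1 + 0.23·0 = 0.77.

0.77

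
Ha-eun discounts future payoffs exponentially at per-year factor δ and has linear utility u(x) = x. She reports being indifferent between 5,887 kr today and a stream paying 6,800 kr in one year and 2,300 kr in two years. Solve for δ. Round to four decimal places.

δ ≈ 0.7000

Present value of the stream is 6800·δ + 2300·δ². Indifference gives 6800δ + 2300δ² = 5887.
Rearranged: 2300δ² + 6800δ − 5887 = 0.
By the quadratic formula (taking the positive root), δ = (−6800 + √100400400.00) / 4600 ≈ 0.7000.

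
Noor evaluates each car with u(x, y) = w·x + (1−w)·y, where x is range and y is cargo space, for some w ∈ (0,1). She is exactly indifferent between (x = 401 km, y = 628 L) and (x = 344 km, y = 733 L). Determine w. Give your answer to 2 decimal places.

w = 0.65

Indifference: w·401 + (1−w)·628 = w·344 + (1−w)·733.
Rearranging, 57·w − 105·(1−w) = 0.
Hence w = 105/(57+105) = 105/162 = 0.65.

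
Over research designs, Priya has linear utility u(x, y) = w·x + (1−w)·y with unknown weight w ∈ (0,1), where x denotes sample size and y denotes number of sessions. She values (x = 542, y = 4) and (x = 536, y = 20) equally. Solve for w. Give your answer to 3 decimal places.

w = 0.727

u(542,4) = u(536,20) means w·542 + (1−w)·4 = w·536 + (1−w)·20.
Collecting terms: w·6 = (1−w)·16.
So w/(1−w) = 16/6 = 2.6667, giving w = 16/(6+16) = 0.727.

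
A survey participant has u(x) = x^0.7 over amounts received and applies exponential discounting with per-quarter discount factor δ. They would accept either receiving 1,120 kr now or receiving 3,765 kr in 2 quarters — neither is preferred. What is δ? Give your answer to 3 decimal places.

δ ≈ 0.654

Indifference means u(1120) = δ^2 · u(3765), so δ^2 = u(1120)/u(3765).
Since u(x) = x^0.7, δ^2 = (1120/3765)^0.7 = 0.29748^0.7 = 0.42797.
Taking the square root: δ = 0.42797^(1/2) ≈ 0.654.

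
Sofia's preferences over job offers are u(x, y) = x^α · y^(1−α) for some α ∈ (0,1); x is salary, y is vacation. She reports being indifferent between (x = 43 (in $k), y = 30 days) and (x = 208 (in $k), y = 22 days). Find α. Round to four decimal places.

α ≈ 0.1644

Indifference: 43^α · 30^(1−α) = 208^α · 22^(1−α).
Rearrange to (43/208)^α = (22/30)^(1−α) and take logs: α·-1.5763380 = (1−α)·-0.3101549.
With A = -1.5763380 and B = -0.3101549: α·A = (1−α)·B, so α = B/(A+B) = -0.3101549/-1.8864929 ≈ 0.1644.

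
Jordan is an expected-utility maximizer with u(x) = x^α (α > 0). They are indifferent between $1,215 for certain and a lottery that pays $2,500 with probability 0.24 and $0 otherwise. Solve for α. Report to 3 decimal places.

α ≈ 1.978

EU(lottery) = 0.24·2500^α + 0.76·0 = 0.24·2500^α.
Indifference: 1215^α = 0.24·2500^α, so (1215/2500)^α = 0.24.
Taking logs: α·ln(1215/2500) = ln(0.24), so α = -1.427116 / -0.721547 ≈ 1.978.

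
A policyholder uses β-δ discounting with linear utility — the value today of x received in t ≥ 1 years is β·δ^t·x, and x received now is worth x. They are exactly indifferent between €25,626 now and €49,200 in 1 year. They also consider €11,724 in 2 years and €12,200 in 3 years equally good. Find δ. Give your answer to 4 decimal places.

From the later pair, β·δ^2·11724 = β·δ^3·12200; dividing through, δ = 11724/12200 = 0.96098.

δ ≈ 0.9610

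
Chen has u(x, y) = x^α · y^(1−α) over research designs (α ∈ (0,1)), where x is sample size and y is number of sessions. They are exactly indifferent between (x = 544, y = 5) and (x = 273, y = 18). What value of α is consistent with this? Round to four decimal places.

Indifference: 544^α · 5^(1−α) = 273^α · 18^(1−α).
Rearrange to (544/273)^α = (18/5)^(1−α) and take logs: α·0.6894775 = (1−α)·1.2809338.
With A = 0.6894775 and B = 1.2809338: α·A = (1−α)·B, so α = B/(A+B) = 1.2809338/1.9704113 ≈ 0.6501.

α ≈ 0.6501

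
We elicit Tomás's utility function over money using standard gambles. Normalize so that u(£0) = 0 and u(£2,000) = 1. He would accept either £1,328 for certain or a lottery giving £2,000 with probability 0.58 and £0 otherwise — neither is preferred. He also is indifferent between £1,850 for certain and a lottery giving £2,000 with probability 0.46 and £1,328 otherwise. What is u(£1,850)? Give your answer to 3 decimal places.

0.773

The first gamble pins u(£1,328): it must equal 0.58·1 + 0.42·0 = 0.58.
The second indifference gives u(£1,850) = 0.46·u(£2,000) + 0.54·u(£1,328) = 0.46·1.00 + 0.54·0.58 = 0.7732.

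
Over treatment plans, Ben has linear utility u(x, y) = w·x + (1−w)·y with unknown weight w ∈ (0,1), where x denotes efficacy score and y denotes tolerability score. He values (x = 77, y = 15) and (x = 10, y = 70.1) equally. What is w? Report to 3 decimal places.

w = 0.451

Equating utilities: w·77 + (1−w)·15 = w·10 + (1−w)·70.1.
Rearranging, 67·w − 55.1·(1−w) = 0.
Hence w = 55.1/(67+55.1) = 55.1/122.1 = 0.451.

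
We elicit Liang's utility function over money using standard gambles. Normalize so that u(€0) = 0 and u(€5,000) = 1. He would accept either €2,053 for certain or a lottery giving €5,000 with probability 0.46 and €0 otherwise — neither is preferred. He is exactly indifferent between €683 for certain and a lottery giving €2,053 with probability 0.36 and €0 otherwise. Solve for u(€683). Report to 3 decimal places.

First, u(€2,053) = 0.46·u(€5,000) + 0.54·u(€0) = 0.46.
The second indifference gives u(€683) = 0.36·u(€2,053) + 0.64·u(€0) = 0.36·0.46 + 0.64·0.00 = 0.1656.

0.166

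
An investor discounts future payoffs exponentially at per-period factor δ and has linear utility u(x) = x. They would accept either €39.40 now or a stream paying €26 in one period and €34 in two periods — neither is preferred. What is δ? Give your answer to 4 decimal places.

Present value of the stream is 26·δ + 34·δ². Indifference gives 26δ + 34δ² = 39.40.
So 34δ² + 26δ − 39.40 = 0.
The positive root is δ = [−26 + √(26² + 4·34·39.40)] / (2·34) = (−26 + 77.681)/68 ≈ 0.7600.

δ ≈ 0.7600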